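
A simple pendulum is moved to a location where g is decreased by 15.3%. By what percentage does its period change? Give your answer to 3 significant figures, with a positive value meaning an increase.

T ∝ 1/√g, so T'/T = 1/√(0.8470) = 1.087.
Percentage change in T = (1.087 − 1) × 100% = 8.66%.

8.66%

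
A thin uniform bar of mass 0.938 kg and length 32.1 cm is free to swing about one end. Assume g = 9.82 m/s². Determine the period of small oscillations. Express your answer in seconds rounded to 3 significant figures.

For a physical pendulum T = 2π√(I/(mgd)), with d = 0.1605 m from pivot to centre of mass.
I_cm = mL²/12 = 0.938 × 0.321²/12 = 0.008054 kg·m²; I = I_cm + md² = 0.008054 + 0.938 × 0.1605² = 0.03222 kg·m².
T = 2π√(0.03222/(0.938 × 9.82 × 0.1605)) = 0.928 s.

0.928 s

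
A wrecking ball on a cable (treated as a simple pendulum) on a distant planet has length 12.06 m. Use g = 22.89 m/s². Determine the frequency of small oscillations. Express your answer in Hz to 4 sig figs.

0.2193 Hz

T = 2π√(L/g) = 2π√(12.06/22.89) = 4.5607 s, so f = 1/T = 0.2193 Hz.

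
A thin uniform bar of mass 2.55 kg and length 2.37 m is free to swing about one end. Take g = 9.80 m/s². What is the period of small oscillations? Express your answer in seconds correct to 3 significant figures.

For a physical pendulum T = 2π√(I/(mgd)), with d = 1.185 m from pivot to centre of mass.
I_cm = mL²/12 = 2.55 × 2.37²/12 = 1.194 kg·m²; I = I_cm + md² = 1.194 + 2.55 × 1.185² = 4.774 kg·m².
T = 2π√(4.774/(2.55 × 9.80 × 1.185)) = 2.52 s.

2.52 s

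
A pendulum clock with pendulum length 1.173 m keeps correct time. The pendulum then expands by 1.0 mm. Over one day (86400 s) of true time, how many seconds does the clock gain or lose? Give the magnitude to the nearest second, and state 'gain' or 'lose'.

T ∝ √L, so T'/T = √(1.17400/1.173) = 1.00043.
In 86400 s of true time the clock registers 86400/1.00043 = 86363.2 s, so it loses 37 s.

lose 37 s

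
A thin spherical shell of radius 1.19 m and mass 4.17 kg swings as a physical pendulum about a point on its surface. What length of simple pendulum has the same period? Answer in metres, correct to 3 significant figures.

1.98 m

The equivalent simple-pendulum length is L_eq = I/(md), where I is about the pivot and d = 1.190 m.
I_cm = (2/3)mR² = 3.937 kg·m², so I = I_cm + md² = 3.937 + 5.905 = 9.842 kg·m².
L_eq = 9.842/(4.17 × 1.190) = 1.98 m.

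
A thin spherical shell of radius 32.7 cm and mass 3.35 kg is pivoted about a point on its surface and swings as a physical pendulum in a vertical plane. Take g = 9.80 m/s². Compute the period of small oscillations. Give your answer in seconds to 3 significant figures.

1.48 s

I_cm = (2/3)mr² = 0.2388 kg·m². The pivot is at distance d = 0.327 m from the centre of mass.
By the parallel-axis theorem, I = I_cm + md² = 0.2388 + 0.3582 = 0.5970 kg·m².
T = 2π√(I/(mgd)) = 2π√(0.5970/(3.35 × 9.80 × 0.327)) = 1.48 s.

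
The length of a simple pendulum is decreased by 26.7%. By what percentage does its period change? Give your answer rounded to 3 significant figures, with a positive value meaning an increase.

T ∝ √L, so T'/T = √(0.7330) = 0.8562.
Percentage change in T = (0.8562 − 1) × 100% = -14.4%.

-14.4%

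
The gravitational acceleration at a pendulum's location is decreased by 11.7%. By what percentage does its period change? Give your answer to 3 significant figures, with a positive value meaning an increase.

T ∝ 1/√g, so T'/T = 1/√(0.8830) = 1.064.
Percentage change in T = (1.064 − 1) × 100% = 6.42%.

6.42%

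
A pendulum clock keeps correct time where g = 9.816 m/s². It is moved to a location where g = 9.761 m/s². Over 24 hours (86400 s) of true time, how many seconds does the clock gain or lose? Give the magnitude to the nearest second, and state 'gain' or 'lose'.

lose 242 s

The clock's period scales as T ∝ 1/√g, so T'/T = √(9.816/9.761) = 1.00281.
In 86400 s of true time the clock registers 86400/1.00281 = 86157.6 s, so it loses 242 s.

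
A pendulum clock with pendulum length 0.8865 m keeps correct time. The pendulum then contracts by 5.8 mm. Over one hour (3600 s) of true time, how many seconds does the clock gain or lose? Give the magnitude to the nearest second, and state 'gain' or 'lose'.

T ∝ √L, so T'/T = √(0.88070/0.8865) = 0.996723.
In 3600 s of true time the clock registers 3600/0.996723 = 3611.8 s, so it gains 12 s.

gain 12 s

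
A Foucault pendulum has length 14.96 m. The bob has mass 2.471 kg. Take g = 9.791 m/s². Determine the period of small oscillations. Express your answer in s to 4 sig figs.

T = 2π√(L/g) = 2π√(14.96/9.791) = 2π × 1.2361 = 7.767 s.

7.767 s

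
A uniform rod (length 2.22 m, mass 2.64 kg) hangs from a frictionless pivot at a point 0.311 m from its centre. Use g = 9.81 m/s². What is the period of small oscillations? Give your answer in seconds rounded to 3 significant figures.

2.56 s

For a physical pendulum T = 2π√(I/(mgd)), with d = 0.3110 m from pivot to centre of mass.
I_cm = mL²/12 = 2.64 × 2.22²/12 = 1.084 kg·m²; I = I_cm + md² = 1.084 + 2.64 × 0.3110² = 1.340 kg·m².
T = 2π√(1.340/(2.64 × 9.81 × 0.3110)) = 2.56 s.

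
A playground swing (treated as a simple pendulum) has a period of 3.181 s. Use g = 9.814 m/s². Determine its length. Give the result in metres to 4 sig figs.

2.515 m

From T = 2π√(L/g), L = gT²/(4π²) = 9.814 × 3.1810²/(4π²) = 2.515 m.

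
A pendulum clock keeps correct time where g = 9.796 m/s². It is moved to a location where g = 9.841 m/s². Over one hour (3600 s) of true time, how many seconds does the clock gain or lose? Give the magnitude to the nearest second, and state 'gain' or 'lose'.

The clock's period scales as T ∝ 1/√g, so T'/T = √(9.796/9.841) = 0.997711.
In 3600 s of true time the clock registers 3600/0.997711 = 3608.3 s, so it gains 8 s.

gain 8 s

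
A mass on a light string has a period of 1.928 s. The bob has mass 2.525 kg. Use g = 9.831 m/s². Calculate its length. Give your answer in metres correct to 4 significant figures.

From T = 2π√(L/g), L = gT²/(4π²) = 9.831 × 1.9280²/(4π²) = 0.9257 m.

0.9257 m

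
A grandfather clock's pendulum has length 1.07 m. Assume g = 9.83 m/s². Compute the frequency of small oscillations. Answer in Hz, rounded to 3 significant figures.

T = 2π√(L/g) = 2π√(1.07/9.83) = 2.073 s, so f = 1/T = 0.482 Hz.

0.482 Hz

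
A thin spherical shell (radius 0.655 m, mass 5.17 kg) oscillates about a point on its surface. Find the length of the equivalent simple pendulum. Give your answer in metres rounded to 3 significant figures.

1.09 m

The equivalent simple-pendulum length is L_eq = I/(md), where I is about the pivot and d = 0.6550 m.
I_cm = (2/3)mR² = 1.479 kg·m², so I = I_cm + md² = 1.479 + 2.218 = 3.697 kg·m².
L_eq = 3.697/(5.17 × 0.6550) = 1.09 m.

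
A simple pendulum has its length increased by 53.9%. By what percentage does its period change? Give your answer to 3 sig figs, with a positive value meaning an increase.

24.1%

T ∝ √L, so T'/T = √(1.539) = 1.241.
Percentage change in T = (1.241 − 1) × 100% = 24.1%.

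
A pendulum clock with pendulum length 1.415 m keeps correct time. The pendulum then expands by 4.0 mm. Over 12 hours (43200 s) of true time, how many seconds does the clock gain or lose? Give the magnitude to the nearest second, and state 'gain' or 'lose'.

lose 61 s

T ∝ √L, so T'/T = √(1.41900/1.415) = 1.00141.
In 43200 s of true time the clock registers 43200/1.00141 = 43139.1 s, so it loses 61 s.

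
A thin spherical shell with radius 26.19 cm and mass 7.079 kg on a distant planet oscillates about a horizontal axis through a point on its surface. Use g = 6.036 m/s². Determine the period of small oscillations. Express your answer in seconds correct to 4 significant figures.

1.690 s

I_cm = (2/3)mr² = 0.32371 kg·m². The pivot is at distance d = 0.2619 m from the centre of mass.
By the parallel-axis theorem, I = I_cm + md² = 0.32371 + 0.48556 = 0.80927 kg·m².
T = 2π√(I/(mgd)) = 2π√(0.80927/(7.079 × 6.036 × 0.2619)) = 1.690 s.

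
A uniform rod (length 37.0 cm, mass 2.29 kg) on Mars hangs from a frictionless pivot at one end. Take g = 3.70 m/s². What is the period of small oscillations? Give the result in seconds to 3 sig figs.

1.62 s

For a physical pendulum T = 2π√(I/(mgd)), with d = 0.1850 m from pivot to centre of mass.
I_cm = mL²/12 = 2.29 × 0.370²/12 = 0.02613 kg·m²; I = I_cm + md² = 0.02613 + 2.29 × 0.1850² = 0.1045 kg·m².
T = 2π√(0.1045/(2.29 × 3.70 × 0.1850)) = 1.62 s.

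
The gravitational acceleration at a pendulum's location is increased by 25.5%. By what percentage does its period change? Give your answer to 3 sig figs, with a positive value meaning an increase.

-10.7%

T ∝ 1/√g, so T'/T = 1/√(1.255) = 0.8926.
Percentage change in T = (0.8926 − 1) × 100% = -10.7%.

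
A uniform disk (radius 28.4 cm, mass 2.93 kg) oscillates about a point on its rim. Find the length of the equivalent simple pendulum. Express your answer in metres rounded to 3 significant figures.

0.426 m

The equivalent simple-pendulum length is L_eq = I/(md), where I is about the pivot and d = 0.2840 m.
I_cm = ½mR² = 0.1182 kg·m², so I = I_cm + md² = 0.1182 + 0.2363 = 0.3545 kg·m².
L_eq = 0.3545/(2.93 × 0.2840) = 0.426 m.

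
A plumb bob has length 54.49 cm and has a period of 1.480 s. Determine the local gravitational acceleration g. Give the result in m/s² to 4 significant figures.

From T = 2π√(L/g), g = 4π²L/T² = 4π² × 0.5449/1.4800² = 9.821 m/s².

9.821 m/s²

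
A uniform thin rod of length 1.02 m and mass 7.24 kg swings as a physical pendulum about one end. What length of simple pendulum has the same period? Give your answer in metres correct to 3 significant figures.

The equivalent simple-pendulum length is L_eq = I/(md), where I is about the pivot and d = 0.5100 m.
I_cm = (1/12)mL² = 0.6277 kg·m², so I = I_cm + md² = 0.6277 + 1.883 = 2.511 kg·m².
L_eq = 2.511/(7.24 × 0.5100) = 0.680 m.

0.680 m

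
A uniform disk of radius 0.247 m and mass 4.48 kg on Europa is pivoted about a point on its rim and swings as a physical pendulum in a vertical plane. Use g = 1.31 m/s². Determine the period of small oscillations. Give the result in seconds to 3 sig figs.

I_cm = ½mr² = 0.1367 kg·m². The pivot is at distance d = 0.247 m from the centre of mass.
By the parallel-axis theorem, I = I_cm + md² = 0.1367 + 0.2733 = 0.4100 kg·m².
T = 2π√(I/(mgd)) = 2π√(0.4100/(4.48 × 1.31 × 0.247)) = 3.34 s.

3.34 s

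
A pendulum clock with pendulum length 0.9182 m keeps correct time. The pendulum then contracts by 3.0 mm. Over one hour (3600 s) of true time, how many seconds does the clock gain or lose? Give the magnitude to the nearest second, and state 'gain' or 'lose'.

gain 6 s

T ∝ √L, so T'/T = √(0.91520/0.9182) = 0.998365.
In 3600 s of true time the clock registers 3600/0.998365 = 3605.9 s, so it gains 6 s.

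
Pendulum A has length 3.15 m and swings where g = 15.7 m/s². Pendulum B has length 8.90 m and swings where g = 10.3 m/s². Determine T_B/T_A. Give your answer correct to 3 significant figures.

2.08

T = 2π√(L/g), so T_B/T_A = √((L_B/g_B)/(L_A/g_A)) = √((8.90/10.3)/(3.15/15.7)) = 2.08.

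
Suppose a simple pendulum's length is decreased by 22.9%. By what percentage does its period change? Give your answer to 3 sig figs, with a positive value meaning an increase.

T ∝ √L, so T'/T = √(0.7710) = 0.8781.
Percentage change in T = (0.8781 − 1) × 100% = -12.2%.

-12.2%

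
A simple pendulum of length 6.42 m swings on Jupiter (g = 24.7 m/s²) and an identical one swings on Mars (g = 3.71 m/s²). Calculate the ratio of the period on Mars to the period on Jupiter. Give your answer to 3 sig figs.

T ∝ 1/√g, so T₂/T₁ = √(g₁/g₂) = √(24.7/3.71) = 2.58.

2.58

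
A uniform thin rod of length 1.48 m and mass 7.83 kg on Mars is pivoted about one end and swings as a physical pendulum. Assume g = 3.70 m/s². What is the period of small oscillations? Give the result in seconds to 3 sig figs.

For a physical pendulum T = 2π√(I/(mgd)), with d = 0.7400 m from pivot to centre of mass.
I_cm = mL²/12 = 7.83 × 1.48²/12 = 1.429 kg·m²; I = I_cm + md² = 1.429 + 7.83 × 0.7400² = 5.717 kg·m².
T = 2π√(5.717/(7.83 × 3.70 × 0.7400)) = 3.24 s.

3.24 s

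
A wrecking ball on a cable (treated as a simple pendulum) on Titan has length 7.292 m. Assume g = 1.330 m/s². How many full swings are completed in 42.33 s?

T = 2π√(L/g) = 2π√(7.292/1.330) = 14.712 s.
Number of complete oscillations = ⌊42.33/14.712⌋ = ⌊2.8772⌋ = 2.

2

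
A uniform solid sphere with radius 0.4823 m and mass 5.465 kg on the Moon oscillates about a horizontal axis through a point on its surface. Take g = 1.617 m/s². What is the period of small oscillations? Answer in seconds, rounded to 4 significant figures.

I_cm = (2/5)mr² = 0.50849 kg·m². The pivot is at distance d = 0.4823 m from the centre of mass.
By the parallel-axis theorem, I = I_cm + md² = 0.50849 + 1.2712 = 1.7797 kg·m².
T = 2π√(I/(mgd)) = 2π√(1.7797/(5.465 × 1.617 × 0.4823)) = 4.060 s.

4.060 s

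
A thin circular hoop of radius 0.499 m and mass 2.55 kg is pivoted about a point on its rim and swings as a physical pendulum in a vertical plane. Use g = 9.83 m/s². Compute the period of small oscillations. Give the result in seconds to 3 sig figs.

I_cm = mr² = 0.6350 kg·m². The pivot is at distance d = 0.499 m from the centre of mass.
By the parallel-axis theorem, I = I_cm + md² = 0.6350 + 0.6350 = 1.270 kg·m².
T = 2π√(I/(mgd)) = 2π√(1.270/(2.55 × 9.83 × 0.499)) = 2.00 s.

2.00 s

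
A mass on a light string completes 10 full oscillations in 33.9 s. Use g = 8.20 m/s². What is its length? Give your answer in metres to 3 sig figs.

T = 33.9/10 = 3.390 s.
From T = 2π√(L/g), L = gT²/(4π²) = 8.20 × 3.390²/(4π²) = 2.39 m.

2.39 m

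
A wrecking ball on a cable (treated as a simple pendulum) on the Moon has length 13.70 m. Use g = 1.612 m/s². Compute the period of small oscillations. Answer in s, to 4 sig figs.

T = 2π√(L/g) = 2π√(13.70/1.612) = 2π × 2.9153 = 18.32 s.

18.32 s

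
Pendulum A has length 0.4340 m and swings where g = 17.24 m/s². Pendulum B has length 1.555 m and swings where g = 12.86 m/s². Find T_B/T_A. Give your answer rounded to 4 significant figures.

2.192

T = 2π√(L/g), so T_B/T_A = √((L_B/g_B)/(L_A/g_A)) = √((1.555/12.86)/(0.4340/17.24)) = 2.192.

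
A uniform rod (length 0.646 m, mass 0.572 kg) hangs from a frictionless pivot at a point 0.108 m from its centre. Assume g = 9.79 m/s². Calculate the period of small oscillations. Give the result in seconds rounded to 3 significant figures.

1.32 s

For a physical pendulum T = 2π√(I/(mgd)), with d = 0.1080 m from pivot to centre of mass.
I_cm = mL²/12 = 0.572 × 0.646²/12 = 0.01989 kg·m²; I = I_cm + md² = 0.01989 + 0.572 × 0.1080² = 0.02656 kg·m².
T = 2π√(0.02656/(0.572 × 9.79 × 0.1080)) = 1.32 s.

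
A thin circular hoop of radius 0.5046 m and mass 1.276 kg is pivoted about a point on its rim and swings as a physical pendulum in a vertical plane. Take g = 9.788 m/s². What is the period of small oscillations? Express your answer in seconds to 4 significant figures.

2.018 s

I_cm = mr² = 0.32490 kg·m². The pivot is at distance d = 0.5046 m from the centre of mass.
By the parallel-axis theorem, I = I_cm + md² = 0.32490 + 0.32490 = 0.64979 kg·m².
T = 2π√(I/(mgd)) = 2π√(0.64979/(1.276 × 9.788 × 0.5046)) = 2.018 s.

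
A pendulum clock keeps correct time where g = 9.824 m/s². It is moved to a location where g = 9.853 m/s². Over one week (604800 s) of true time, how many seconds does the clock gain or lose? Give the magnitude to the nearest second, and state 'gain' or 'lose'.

gain 892 s

The clock's period scales as T ∝ 1/√g, so T'/T = √(9.824/9.853) = 0.998527.
In 604800 s of true time the clock registers 604800/0.998527 = 605692.0 s, so it gains 892 s.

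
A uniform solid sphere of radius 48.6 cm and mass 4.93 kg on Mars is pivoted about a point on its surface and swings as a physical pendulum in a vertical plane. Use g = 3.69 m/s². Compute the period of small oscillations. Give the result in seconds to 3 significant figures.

2.70 s

I_cm = (2/5)mr² = 0.4658 kg·m². The pivot is at distance d = 0.486 m from the centre of mass.
By the parallel-axis theorem, I = I_cm + md² = 0.4658 + 1.164 = 1.630 kg·m².
T = 2π√(I/(mgd)) = 2π√(1.630/(4.93 × 3.69 × 0.486)) = 2.70 s.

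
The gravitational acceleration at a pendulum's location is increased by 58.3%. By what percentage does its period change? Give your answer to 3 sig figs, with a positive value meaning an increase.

T ∝ 1/√g, so T'/T = 1/√(1.583) = 0.7948.
Percentage change in T = (0.7948 − 1) × 100% = -20.5%.

-20.5%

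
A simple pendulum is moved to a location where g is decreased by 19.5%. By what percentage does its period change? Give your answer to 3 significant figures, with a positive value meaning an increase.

11.5%

T ∝ 1/√g, so T'/T = 1/√(0.8050) = 1.115.
Percentage change in T = (1.115 − 1) × 100% = 11.5%.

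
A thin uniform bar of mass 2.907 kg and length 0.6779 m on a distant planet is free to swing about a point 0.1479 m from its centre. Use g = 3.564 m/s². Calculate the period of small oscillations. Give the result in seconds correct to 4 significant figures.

2.123 s

For a physical pendulum T = 2π√(I/(mgd)), with d = 0.14790 m from pivot to centre of mass.
I_cm = mL²/12 = 2.907 × 0.6779²/12 = 0.11133 kg·m²; I = I_cm + md² = 0.11133 + 2.907 × 0.14790² = 0.17491 kg·m².
T = 2π√(0.17491/(2.907 × 3.564 × 0.14790)) = 2.123 s.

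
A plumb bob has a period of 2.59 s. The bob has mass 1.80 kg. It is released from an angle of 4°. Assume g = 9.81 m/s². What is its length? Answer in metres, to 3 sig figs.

1.67 m

From T = 2π√(L/g), L = gT²/(4π²) = 9.81 × 2.590²/(4π²) = 1.67 m.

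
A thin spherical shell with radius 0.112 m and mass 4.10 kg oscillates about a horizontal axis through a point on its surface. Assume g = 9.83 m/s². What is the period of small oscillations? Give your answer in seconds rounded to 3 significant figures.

I_cm = (2/3)mr² = 0.03429 kg·m². The pivot is at distance d = 0.112 m from the centre of mass.
By the parallel-axis theorem, I = I_cm + md² = 0.03429 + 0.05143 = 0.08572 kg·m².
T = 2π√(I/(mgd)) = 2π√(0.08572/(4.10 × 9.83 × 0.112)) = 0.866 s.

0.866 s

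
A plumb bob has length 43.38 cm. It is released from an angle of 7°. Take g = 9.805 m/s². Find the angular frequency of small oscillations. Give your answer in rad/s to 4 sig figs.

4.754 rad/s

ω = √(g/L) = √(9.805/0.4338) = 4.754 rad/s.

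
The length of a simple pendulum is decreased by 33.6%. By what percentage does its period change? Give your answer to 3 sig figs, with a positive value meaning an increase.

-18.5%

T ∝ √L, so T'/T = √(0.6640) = 0.8149.
Percentage change in T = (0.8149 − 1) × 100% = -18.5%.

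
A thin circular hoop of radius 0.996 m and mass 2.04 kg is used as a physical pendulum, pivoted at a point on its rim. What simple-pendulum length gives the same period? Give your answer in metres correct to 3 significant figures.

1.99 m

The equivalent simple-pendulum length is L_eq = I/(md), where I is about the pivot and d = 0.9960 m.
I_cm = mR² = 2.024 kg·m², so I = I_cm + md² = 2.024 + 2.024 = 4.047 kg·m².
L_eq = 4.047/(2.04 × 0.9960) = 1.99 m.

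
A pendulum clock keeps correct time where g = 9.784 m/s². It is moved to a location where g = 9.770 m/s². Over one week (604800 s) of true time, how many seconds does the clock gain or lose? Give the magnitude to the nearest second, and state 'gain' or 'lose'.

The clock's period scales as T ∝ 1/√g, so T'/T = √(9.784/9.770) = 1.00072.
In 604800 s of true time the clock registers 604800/1.00072 = 604367.1 s, so it loses 433 s.

lose 433 s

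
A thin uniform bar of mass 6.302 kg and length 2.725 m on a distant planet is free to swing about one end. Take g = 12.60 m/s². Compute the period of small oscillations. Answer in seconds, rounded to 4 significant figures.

2.386 s

For a physical pendulum T = 2π√(I/(mgd)), with d = 1.3625 m from pivot to centre of mass.
I_cm = mL²/12 = 6.302 × 2.725²/12 = 3.8997 kg·m²; I = I_cm + md² = 3.8997 + 6.302 × 1.3625² = 15.599 kg·m².
T = 2π√(15.599/(6.302 × 12.60 × 1.3625)) = 2.386 s.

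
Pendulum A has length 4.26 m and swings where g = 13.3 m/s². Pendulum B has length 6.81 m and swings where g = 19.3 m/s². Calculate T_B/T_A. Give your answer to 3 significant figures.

1.05

T = 2π√(L/g), so T_B/T_A = √((L_B/g_B)/(L_A/g_A)) = √((6.81/19.3)/(4.26/13.3)) = 1.05.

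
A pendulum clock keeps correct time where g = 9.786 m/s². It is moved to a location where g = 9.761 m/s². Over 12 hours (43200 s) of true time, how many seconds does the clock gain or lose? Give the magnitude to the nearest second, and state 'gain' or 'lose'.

lose 55 s

The clock's period scales as T ∝ 1/√g, so T'/T = √(9.786/9.761) = 1.00128.
In 43200 s of true time the clock registers 43200/1.00128 = 43144.8 s, so it loses 55 s.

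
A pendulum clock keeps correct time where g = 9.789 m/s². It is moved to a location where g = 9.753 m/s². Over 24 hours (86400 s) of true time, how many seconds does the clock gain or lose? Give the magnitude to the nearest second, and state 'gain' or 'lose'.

lose 159 s

The clock's period scales as T ∝ 1/√g, so T'/T = √(9.789/9.753) = 1.00184.
In 86400 s of true time the clock registers 86400/1.00184 = 86241.0 s, so it loses 159 s.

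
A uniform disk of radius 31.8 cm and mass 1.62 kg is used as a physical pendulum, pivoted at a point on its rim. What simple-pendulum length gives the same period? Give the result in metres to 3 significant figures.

0.477 m

The equivalent simple-pendulum length is L_eq = I/(md), where I is about the pivot and d = 0.3180 m.
I_cm = ½mR² = 0.08191 kg·m², so I = I_cm + md² = 0.08191 + 0.1638 = 0.2457 kg·m².
L_eq = 0.2457/(1.62 × 0.3180) = 0.477 m.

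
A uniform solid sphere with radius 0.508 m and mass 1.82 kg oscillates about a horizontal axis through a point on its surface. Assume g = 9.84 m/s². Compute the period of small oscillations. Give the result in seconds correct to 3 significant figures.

1.69 s

I_cm = (2/5)mr² = 0.1879 kg·m². The pivot is at distance d = 0.508 m from the centre of mass.
By the parallel-axis theorem, I = I_cm + md² = 0.1879 + 0.4697 = 0.6575 kg·m².
T = 2π√(I/(mgd)) = 2π√(0.6575/(1.82 × 9.84 × 0.508)) = 1.69 s.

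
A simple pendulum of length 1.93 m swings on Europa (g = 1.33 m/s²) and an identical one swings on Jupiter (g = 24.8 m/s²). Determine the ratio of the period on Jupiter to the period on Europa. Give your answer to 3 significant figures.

T ∝ 1/√g, so T₂/T₁ = √(g₁/g₂) = √(1.33/24.8) = 0.232.

0.232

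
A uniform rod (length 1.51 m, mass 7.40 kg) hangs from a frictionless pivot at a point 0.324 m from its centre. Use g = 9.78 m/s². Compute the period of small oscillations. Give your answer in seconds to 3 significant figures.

For a physical pendulum T = 2π√(I/(mgd)), with d = 0.3240 m from pivot to centre of mass.
I_cm = mL²/12 = 7.40 × 1.51²/12 = 1.406 kg·m²; I = I_cm + md² = 1.406 + 7.40 × 0.3240² = 2.183 kg·m².
T = 2π√(2.183/(7.40 × 9.78 × 0.3240)) = 1.92 s.

1.92 s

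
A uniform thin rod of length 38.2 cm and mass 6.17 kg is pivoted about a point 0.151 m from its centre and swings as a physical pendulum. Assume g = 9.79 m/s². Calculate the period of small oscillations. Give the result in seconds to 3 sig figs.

For a physical pendulum T = 2π√(I/(mgd)), with d = 0.1510 m from pivot to centre of mass.
I_cm = mL²/12 = 6.17 × 0.382²/12 = 0.07503 kg·m²; I = I_cm + md² = 0.07503 + 6.17 × 0.1510² = 0.2157 kg·m².
T = 2π√(0.2157/(6.17 × 9.79 × 0.1510)) = 0.966 s.

0.966 s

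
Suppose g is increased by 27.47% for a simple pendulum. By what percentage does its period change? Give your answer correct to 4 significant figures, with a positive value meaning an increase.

T ∝ 1/√g, so T'/T = 1/√(1.2747) = 0.88572.
Percentage change in T = (0.88572 − 1) × 100% = -11.43%.

-11.43%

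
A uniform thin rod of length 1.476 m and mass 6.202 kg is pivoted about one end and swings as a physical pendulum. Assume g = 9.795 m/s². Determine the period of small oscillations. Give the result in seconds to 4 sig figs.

1.991 s

For a physical pendulum T = 2π√(I/(mgd)), with d = 0.73800 m from pivot to centre of mass.
I_cm = mL²/12 = 6.202 × 1.476²/12 = 1.1260 kg·m²; I = I_cm + md² = 1.1260 + 6.202 × 0.73800² = 4.5038 kg·m².
T = 2π√(4.5038/(6.202 × 9.795 × 0.73800)) = 1.991 s.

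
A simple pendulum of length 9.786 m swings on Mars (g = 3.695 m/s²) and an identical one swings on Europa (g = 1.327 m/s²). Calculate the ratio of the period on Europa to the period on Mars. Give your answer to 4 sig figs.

T ∝ 1/√g, so T₂/T₁ = √(g₁/g₂) = √(3.695/1.327) = 1.669.

1.669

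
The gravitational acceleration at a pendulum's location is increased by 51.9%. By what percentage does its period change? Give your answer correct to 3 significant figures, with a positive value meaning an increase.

-18.9%

T ∝ 1/√g, so T'/T = 1/√(1.519) = 0.8114.
Percentage change in T = (0.8114 − 1) × 100% = -18.9%.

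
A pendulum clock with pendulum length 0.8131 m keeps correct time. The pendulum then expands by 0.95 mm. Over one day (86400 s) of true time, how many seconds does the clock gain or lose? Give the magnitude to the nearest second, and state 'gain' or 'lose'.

T ∝ √L, so T'/T = √(0.81405/0.8131) = 1.00058.
In 86400 s of true time the clock registers 86400/1.00058 = 86349.6 s, so it loses 50 s.

lose 50 s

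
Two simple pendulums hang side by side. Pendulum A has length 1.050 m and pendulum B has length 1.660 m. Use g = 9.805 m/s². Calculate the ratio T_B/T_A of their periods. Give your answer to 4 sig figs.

1.257

T ∝ √L, so T_B/T_A = √(L_B/L_A) = √(1.660/1.050) = 1.257.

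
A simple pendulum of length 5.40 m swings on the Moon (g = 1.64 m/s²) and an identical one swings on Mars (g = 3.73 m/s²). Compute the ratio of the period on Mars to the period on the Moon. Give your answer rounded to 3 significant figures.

T ∝ 1/√g, so T₂/T₁ = √(g₁/g₂) = √(1.64/3.73) = 0.663.

0.663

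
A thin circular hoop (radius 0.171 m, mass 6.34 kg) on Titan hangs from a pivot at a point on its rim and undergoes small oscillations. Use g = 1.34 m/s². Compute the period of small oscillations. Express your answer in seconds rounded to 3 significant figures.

3.17 s

I_cm = mr² = 0.1854 kg·m². The pivot is at distance d = 0.171 m from the centre of mass.
By the parallel-axis theorem, I = I_cm + md² = 0.1854 + 0.1854 = 0.3708 kg·m².
T = 2π√(I/(mgd)) = 2π√(0.3708/(6.34 × 1.34 × 0.171)) = 3.17 s.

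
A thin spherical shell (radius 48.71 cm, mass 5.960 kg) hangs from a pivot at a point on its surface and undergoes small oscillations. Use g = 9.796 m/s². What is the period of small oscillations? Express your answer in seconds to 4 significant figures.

I_cm = (2/3)mr² = 0.94274 kg·m². The pivot is at distance d = 0.4871 m from the centre of mass.
By the parallel-axis theorem, I = I_cm + md² = 0.94274 + 1.4141 = 2.3568 kg·m².
T = 2π√(I/(mgd)) = 2π√(2.3568/(5.960 × 9.796 × 0.4871)) = 1.809 s.

1.809 s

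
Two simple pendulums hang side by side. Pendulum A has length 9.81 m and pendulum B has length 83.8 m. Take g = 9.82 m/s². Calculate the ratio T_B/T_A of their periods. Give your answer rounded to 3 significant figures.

T ∝ √L, so T_B/T_A = √(L_B/L_A) = √(83.8/9.81) = 2.92.

2.92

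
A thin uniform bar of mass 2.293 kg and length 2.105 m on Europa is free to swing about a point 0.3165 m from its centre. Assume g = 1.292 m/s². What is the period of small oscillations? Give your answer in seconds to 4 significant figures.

6.732 s

For a physical pendulum T = 2π√(I/(mgd)), with d = 0.31650 m from pivot to centre of mass.
I_cm = mL²/12 = 2.293 × 2.105²/12 = 0.84670 kg·m²; I = I_cm + md² = 0.84670 + 2.293 × 0.31650² = 1.0764 kg·m².
T = 2π√(1.0764/(2.293 × 1.292 × 0.31650)) = 6.732 s.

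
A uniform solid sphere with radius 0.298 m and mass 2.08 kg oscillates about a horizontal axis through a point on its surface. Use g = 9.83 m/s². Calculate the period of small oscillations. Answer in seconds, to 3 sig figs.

1.29 s

I_cm = (2/5)mr² = 0.07388 kg·m². The pivot is at distance d = 0.298 m from the centre of mass.
By the parallel-axis theorem, I = I_cm + md² = 0.07388 + 0.1847 = 0.2586 kg·m².
T = 2π√(I/(mgd)) = 2π√(0.2586/(2.08 × 9.83 × 0.298)) = 1.29 s.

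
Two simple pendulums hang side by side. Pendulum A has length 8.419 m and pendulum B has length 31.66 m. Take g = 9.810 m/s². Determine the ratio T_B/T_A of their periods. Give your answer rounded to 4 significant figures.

1.939

T ∝ √L, so T_B/T_A = √(L_B/L_A) = √(31.66/8.419) = 1.939.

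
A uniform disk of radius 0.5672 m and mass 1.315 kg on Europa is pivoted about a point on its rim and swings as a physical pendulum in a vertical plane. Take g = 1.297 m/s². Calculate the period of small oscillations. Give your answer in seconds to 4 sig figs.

I_cm = ½mr² = 0.21153 kg·m². The pivot is at distance d = 0.5672 m from the centre of mass.
By the parallel-axis theorem, I = I_cm + md² = 0.21153 + 0.42306 = 0.63458 kg·m².
T = 2π√(I/(mgd)) = 2π√(0.63458/(1.315 × 1.297 × 0.5672)) = 5.089 s.

5.089 s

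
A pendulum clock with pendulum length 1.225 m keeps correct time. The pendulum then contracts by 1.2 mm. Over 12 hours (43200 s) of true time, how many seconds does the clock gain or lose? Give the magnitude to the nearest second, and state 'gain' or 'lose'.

T ∝ √L, so T'/T = √(1.22380/1.225) = 0.999510.
In 43200 s of true time the clock registers 43200/0.999510 = 43221.2 s, so it gains 21 s.

gain 21 s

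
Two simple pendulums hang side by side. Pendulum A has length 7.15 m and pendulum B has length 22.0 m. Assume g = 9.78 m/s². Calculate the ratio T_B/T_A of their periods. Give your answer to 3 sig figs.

1.75

T ∝ √L, so T_B/T_A = √(L_B/L_A) = √(22.0/7.15) = 1.75.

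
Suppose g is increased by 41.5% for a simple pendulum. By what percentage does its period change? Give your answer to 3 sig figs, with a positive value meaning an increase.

T ∝ 1/√g, so T'/T = 1/√(1.415) = 0.8407.
Percentage change in T = (0.8407 − 1) × 100% = -15.9%.

-15.9%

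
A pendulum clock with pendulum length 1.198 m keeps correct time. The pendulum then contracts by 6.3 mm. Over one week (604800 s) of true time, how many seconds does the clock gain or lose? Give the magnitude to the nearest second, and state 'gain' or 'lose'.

T ∝ √L, so T'/T = √(1.19170/1.198) = 0.997367.
In 604800 s of true time the clock registers 604800/0.997367 = 606396.6 s, so it gains 1597 s.

gain 1597 s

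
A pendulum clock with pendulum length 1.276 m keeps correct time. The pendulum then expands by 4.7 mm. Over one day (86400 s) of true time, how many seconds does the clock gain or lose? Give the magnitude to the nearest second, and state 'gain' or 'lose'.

lose 159 s

T ∝ √L, so T'/T = √(1.28070/1.276) = 1.00184.
In 86400 s of true time the clock registers 86400/1.00184 = 86241.3 s, so it loses 159 s.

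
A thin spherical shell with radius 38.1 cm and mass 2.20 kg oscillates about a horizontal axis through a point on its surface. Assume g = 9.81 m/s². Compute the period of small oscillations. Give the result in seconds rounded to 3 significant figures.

I_cm = (2/3)mr² = 0.2129 kg·m². The pivot is at distance d = 0.381 m from the centre of mass.
By the parallel-axis theorem, I = I_cm + md² = 0.2129 + 0.3194 = 0.5323 kg·m².
T = 2π√(I/(mgd)) = 2π√(0.5323/(2.20 × 9.81 × 0.381)) = 1.60 s.

1.60 s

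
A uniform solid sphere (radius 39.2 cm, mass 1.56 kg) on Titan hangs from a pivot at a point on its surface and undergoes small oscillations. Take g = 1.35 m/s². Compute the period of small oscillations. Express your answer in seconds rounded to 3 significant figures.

I_cm = (2/5)mr² = 0.09589 kg·m². The pivot is at distance d = 0.392 m from the centre of mass.
By the parallel-axis theorem, I = I_cm + md² = 0.09589 + 0.2397 = 0.3356 kg·m².
T = 2π√(I/(mgd)) = 2π√(0.3356/(1.56 × 1.35 × 0.392)) = 4.01 s.

4.01 s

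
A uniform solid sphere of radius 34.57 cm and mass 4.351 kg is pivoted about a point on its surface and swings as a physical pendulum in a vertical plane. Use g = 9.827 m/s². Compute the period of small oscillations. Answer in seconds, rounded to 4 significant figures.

I_cm = (2/5)mr² = 0.20799 kg·m². The pivot is at distance d = 0.3457 m from the centre of mass.
By the parallel-axis theorem, I = I_cm + md² = 0.20799 + 0.51998 = 0.72797 kg·m².
T = 2π√(I/(mgd)) = 2π√(0.72797/(4.351 × 9.827 × 0.3457)) = 1.394 s.

1.394 s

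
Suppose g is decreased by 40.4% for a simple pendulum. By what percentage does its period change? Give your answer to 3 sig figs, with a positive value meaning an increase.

T ∝ 1/√g, so T'/T = 1/√(0.5960) = 1.295.
Percentage change in T = (1.295 − 1) × 100% = 29.5%.

29.5%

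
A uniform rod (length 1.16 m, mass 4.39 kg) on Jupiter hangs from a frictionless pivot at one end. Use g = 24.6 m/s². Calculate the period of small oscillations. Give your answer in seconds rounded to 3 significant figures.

1.11 s

For a physical pendulum T = 2π√(I/(mgd)), with d = 0.5800 m from pivot to centre of mass.
I_cm = mL²/12 = 4.39 × 1.16²/12 = 0.4923 kg·m²; I = I_cm + md² = 0.4923 + 4.39 × 0.5800² = 1.969 kg·m².
T = 2π√(1.969/(4.39 × 24.6 × 0.5800)) = 1.11 s.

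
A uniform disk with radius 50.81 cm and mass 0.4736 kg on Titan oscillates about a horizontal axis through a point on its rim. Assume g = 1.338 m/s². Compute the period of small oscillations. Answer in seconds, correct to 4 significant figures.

I_cm = ½mr² = 0.061134 kg·m². The pivot is at distance d = 0.5081 m from the centre of mass.
By the parallel-axis theorem, I = I_cm + md² = 0.061134 + 0.12227 = 0.18340 kg·m².
T = 2π√(I/(mgd)) = 2π√(0.18340/(0.4736 × 1.338 × 0.5081)) = 4.742 s.

4.742 s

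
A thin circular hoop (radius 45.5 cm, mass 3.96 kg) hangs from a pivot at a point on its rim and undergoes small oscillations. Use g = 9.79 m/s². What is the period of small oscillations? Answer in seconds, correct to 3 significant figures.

I_cm = mr² = 0.8198 kg·m². The pivot is at distance d = 0.455 m from the centre of mass.
By the parallel-axis theorem, I = I_cm + md² = 0.8198 + 0.8198 = 1.640 kg·m².
T = 2π√(I/(mgd)) = 2π√(1.640/(3.96 × 9.79 × 0.455)) = 1.92 s.

1.92 s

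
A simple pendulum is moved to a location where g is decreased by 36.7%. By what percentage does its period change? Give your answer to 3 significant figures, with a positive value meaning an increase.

T ∝ 1/√g, so T'/T = 1/√(0.6330) = 1.257.
Percentage change in T = (1.257 − 1) × 100% = 25.7%.

25.7%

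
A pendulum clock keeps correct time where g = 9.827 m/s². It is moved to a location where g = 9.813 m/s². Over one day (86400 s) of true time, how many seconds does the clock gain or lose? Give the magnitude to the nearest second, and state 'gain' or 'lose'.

The clock's period scales as T ∝ 1/√g, so T'/T = √(9.827/9.813) = 1.00071.
In 86400 s of true time the clock registers 86400/1.00071 = 86338.4 s, so it loses 62 s.

lose 62 s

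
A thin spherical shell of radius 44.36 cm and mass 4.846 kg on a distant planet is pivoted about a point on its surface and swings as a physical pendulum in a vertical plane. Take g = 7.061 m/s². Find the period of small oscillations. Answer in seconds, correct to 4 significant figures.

I_cm = (2/3)mr² = 0.63573 kg·m². The pivot is at distance d = 0.4436 m from the centre of mass.
By the parallel-axis theorem, I = I_cm + md² = 0.63573 + 0.95360 = 1.5893 kg·m².
T = 2π√(I/(mgd)) = 2π√(1.5893/(4.846 × 7.061 × 0.4436)) = 2.033 s.

2.033 s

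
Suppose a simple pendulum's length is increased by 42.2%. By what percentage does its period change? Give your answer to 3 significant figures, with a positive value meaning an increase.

T ∝ √L, so T'/T = √(1.422) = 1.192.
Percentage change in T = (1.192 − 1) × 100% = 19.2%.

19.2%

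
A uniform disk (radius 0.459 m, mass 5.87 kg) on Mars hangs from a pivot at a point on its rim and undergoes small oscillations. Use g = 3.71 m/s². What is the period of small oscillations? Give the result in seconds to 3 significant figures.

2.71 s

I_cm = ½mr² = 0.6183 kg·m². The pivot is at distance d = 0.459 m from the centre of mass.
By the parallel-axis theorem, I = I_cm + md² = 0.6183 + 1.237 = 1.855 kg·m².
T = 2π√(I/(mgd)) = 2π√(1.855/(5.87 × 3.71 × 0.459)) = 2.71 s.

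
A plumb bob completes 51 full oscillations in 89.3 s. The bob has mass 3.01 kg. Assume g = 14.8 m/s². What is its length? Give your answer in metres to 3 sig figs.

1.15 m

T = 89.3/51 = 1.751 s.
From T = 2π√(L/g), L = gT²/(4π²) = 14.8 × 1.751²/(4π²) = 1.15 m.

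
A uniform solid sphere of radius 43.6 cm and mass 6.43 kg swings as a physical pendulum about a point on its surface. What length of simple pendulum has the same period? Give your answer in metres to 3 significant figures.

0.610 m

The equivalent simple-pendulum length is L_eq = I/(md), where I is about the pivot and d = 0.4360 m.
I_cm = (2/5)mR² = 0.4889 kg·m², so I = I_cm + md² = 0.4889 + 1.222 = 1.711 kg·m².
L_eq = 1.711/(6.43 × 0.4360) = 0.610 m.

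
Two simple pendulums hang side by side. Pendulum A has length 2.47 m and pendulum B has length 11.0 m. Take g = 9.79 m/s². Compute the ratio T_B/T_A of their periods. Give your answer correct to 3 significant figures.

2.11

T ∝ √L, so T_B/T_A = √(L_B/L_A) = √(11.0/2.47) = 2.11.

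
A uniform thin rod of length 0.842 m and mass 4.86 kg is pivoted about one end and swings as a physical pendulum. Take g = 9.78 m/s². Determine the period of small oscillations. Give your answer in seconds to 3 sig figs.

For a physical pendulum T = 2π√(I/(mgd)), with d = 0.4210 m from pivot to centre of mass.
I_cm = mL²/12 = 4.86 × 0.842²/12 = 0.2871 kg·m²; I = I_cm + md² = 0.2871 + 4.86 × 0.4210² = 1.149 kg·m².
T = 2π√(1.149/(4.86 × 9.78 × 0.4210)) = 1.51 s.

1.51 s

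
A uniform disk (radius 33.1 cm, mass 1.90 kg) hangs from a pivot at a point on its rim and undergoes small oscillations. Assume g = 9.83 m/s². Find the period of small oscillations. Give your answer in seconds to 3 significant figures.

1.41 s

I_cm = ½mr² = 0.1041 kg·m². The pivot is at distance d = 0.331 m from the centre of mass.
By the parallel-axis theorem, I = I_cm + md² = 0.1041 + 0.2082 = 0.3122 kg·m².
T = 2π√(I/(mgd)) = 2π√(0.3122/(1.90 × 9.83 × 0.331)) = 1.41 s.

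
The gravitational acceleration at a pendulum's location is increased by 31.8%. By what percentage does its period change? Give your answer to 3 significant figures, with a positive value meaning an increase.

-12.9%

T ∝ 1/√g, so T'/T = 1/√(1.318) = 0.8710.
Percentage change in T = (0.8710 − 1) × 100% = -12.9%.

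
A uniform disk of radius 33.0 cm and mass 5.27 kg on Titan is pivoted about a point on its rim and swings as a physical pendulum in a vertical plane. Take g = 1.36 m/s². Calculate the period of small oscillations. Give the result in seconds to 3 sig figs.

I_cm = ½mr² = 0.2870 kg·m². The pivot is at distance d = 0.330 m from the centre of mass.
By the parallel-axis theorem, I = I_cm + md² = 0.2870 + 0.5739 = 0.8609 kg·m².
T = 2π√(I/(mgd)) = 2π√(0.8609/(5.27 × 1.36 × 0.330)) = 3.79 s.

3.79 s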